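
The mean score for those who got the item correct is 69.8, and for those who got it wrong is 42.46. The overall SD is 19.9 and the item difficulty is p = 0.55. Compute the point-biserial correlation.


q = 1 - p = 0.45
rpb = ((M1 - M0) / SD) * sqrt(p * q)
rpb = ((69.8 - 42.46) / 19.9) * sqrt(0.55 * 0.45)
rpb = 0.6835

0.6835


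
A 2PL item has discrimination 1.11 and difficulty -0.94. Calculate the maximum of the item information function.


For 2PL, max info at theta = b = -0.94
I_max = a^2 / 4 = 1.11^2 / 4
= 1.2321 / 4
I_max = 0.308

0.308


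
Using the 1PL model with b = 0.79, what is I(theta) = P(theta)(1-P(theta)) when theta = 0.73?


P = 1/(1+exp(-(0.73-0.79))) = 0.485
I = P*(1-P) = 0.485 * 0.515
I = 0.2498

0.2498


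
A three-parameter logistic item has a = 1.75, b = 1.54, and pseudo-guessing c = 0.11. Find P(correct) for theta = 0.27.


logit = 1.75*(0.27 - 1.54) = -2.2225
P* = 1/(1 + exp(--2.2225)) = 0.0977
P = 0.11 + (1 - 0.11) * 0.0977
P = 0.197

0.197


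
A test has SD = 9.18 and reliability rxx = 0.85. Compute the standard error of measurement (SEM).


SEM = SD * sqrt(1 - rxx)
SEM = 9.18 * sqrt(1 - 0.85)
SEM = 9.18 * sqrt(0.15) = 9.18 * 0.387298
SEM = 3.5554

3.5554


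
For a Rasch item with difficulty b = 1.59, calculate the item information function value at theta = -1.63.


P = 1/(1+exp(-(-1.63-1.59))) = 0.0384
I = P*(1-P) = 0.0384 * 0.9616
I = 0.0369

0.0369


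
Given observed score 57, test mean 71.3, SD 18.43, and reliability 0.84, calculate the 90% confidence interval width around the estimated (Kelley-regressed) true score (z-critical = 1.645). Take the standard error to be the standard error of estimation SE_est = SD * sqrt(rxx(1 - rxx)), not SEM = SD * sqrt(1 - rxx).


True score estimate = 0.84*57 + 0.16*71.3 = 59.288
SE_est = SD * sqrt(rxx * (1 - rxx)) = 18.43 * sqrt(0.84 * 0.16) = 18.43 * sqrt(0.1344) = 6.75655
CI = T_est +/- z * SE_est, so width = 2 * z * SE_est = 2 * 1.645 * 6.75655
Width = 22.229

22.229


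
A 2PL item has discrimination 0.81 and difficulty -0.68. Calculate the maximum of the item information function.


For 2PL, max info at theta = b = -0.68
I_max = a^2 / 4 = 0.81^2 / 4
= 0.6561 / 4
I_max = 0.164

0.164


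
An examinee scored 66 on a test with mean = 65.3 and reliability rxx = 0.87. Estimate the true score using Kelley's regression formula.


T_est = rxx * X + (1 - rxx) * mean
T_est = 0.87 * 66 + 0.13 * 65.3
T_est = 57.42 + 8.489
T_est = 65.909

65.909


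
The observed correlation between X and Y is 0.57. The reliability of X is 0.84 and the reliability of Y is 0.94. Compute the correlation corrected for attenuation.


r_corrected = rxy / sqrt(rxx * ryy)
= 0.57 / sqrt(0.84 * 0.94)
= 0.57 / sqrt(0.7896)
= 0.57 / 0.888594
r_corrected = 0.6415

0.6415


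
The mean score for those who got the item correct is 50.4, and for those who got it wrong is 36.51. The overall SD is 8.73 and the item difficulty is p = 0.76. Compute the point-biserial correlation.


q = 1 - p = 0.24
rpb = ((M1 - M0) / SD) * sqrt(p * q)
rpb = ((50.4 - 36.51) / 8.73) * sqrt(0.76 * 0.24)
rpb = 0.6795

0.6795


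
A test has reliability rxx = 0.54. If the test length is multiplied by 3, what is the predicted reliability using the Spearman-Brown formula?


r_new = (n * rxx) / (1 + (n-1) * rxx)
r_new = (3 * 0.54) / (1 + 2 * 0.54)
r_new = 1.62 / 2.08
r_new = 0.7788

0.7788


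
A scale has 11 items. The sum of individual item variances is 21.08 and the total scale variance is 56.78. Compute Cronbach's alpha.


alpha = (k/(k-1)) * (1 - sum(si^2)/s_total^2)
= (11/10) * (1 - 21.08/56.78)
alpha = 0.6916

0.6916


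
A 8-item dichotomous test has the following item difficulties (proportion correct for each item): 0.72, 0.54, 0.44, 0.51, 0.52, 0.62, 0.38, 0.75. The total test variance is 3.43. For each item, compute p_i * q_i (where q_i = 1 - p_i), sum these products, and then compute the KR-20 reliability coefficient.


For each item, compute p_i * q_i:
  Item 1: 0.72 * 0.28 = 0.2016
  Item 2: 0.54 * 0.46 = 0.2484
  Item 3: 0.44 * 0.56 = 0.2464
  Item 4: 0.51 * 0.49 = 0.2499
  Item 5: 0.52 * 0.48 = 0.2496
  Item 6: 0.62 * 0.38 = 0.2356
  Item 7: 0.38 * 0.62 = 0.2356
  Item 8: 0.75 * 0.25 = 0.1875
Sum(p_i * q_i) = 0.2016 + 0.2484 + 0.2464 + 0.2499 + 0.2496 + 0.2356 + 0.2356 + 0.1875 = 1.8546
KR-20 = (k/(k-1)) * (1 - Sum(p_i*q_i) / Var_total)
= (8/7) * (1 - 1.8546/3.43)
= 1.1429 * 0.4593
KR-20 = 0.5249

0.5249


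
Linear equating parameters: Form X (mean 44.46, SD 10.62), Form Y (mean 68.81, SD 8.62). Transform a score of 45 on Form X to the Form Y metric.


slope = SD_Y / SD_X = 8.62 / 10.62 ~ 0.8117
intercept = mean_Y - slope * mean_X = 68.81 - (8.62 / 10.62) * 44.46 ~ 32.7229
Y = slope * X + intercept. To avoid rounding drift from the rounded slope/intercept, evaluate the equivalent form Y = mean_Y + SD_Y * (X - mean_X) / SD_X at full precision:
Y = 68.81 + 8.62 * (45 - 44.46) / 10.62
Y = 68.81 + 8.62 * 0.54 / 10.62
Y = 68.81 + 4.6548 / 10.62
Y = 68.81 + 0.4383
Y = 69.2483

69.2483


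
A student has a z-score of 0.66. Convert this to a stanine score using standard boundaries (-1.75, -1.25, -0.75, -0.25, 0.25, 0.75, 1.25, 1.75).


Stanine boundaries: [-1.75, -1.25, -0.75, -0.25, 0.25, 0.75, 1.25, 1.75]
z = 0.66
Check each boundary:
  z >= -1.75 -> could be stanine 2
  z >= -1.25 -> could be stanine 3
  z >= -0.75 -> could be stanine 4
  z >= -0.25 -> could be stanine 5
  z >= 0.25 -> could be stanine 6
  z < 0.75
  z < 1.25
  z < 1.75
Highest qualifying boundary gives stanine = 6

6


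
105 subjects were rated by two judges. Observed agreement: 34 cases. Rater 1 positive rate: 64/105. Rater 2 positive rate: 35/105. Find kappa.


P_o = 34/105 = 0.32381
P_e = (64*35 + 41*70) / 11025 = 0.463492
kappa = (P_o - P_e) / (1 - P_e)
kappa = (0.32381 - 0.463492) / (1 - 0.463492)
kappa = -0.2604

-0.2604


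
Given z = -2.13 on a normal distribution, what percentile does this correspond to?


CDF(z) = 0.5 * (1 + erf(z/sqrt(2)))
erf(-1.5061) = -0.9668
CDF = 0.0166
Percentile rank = 0.0166 * 100 = 1.66

1.66


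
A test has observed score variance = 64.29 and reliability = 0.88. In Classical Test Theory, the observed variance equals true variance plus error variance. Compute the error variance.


var_true = rxx * var_obs = 0.88 * 64.29 = 56.5752
var_error = var_obs - var_true
var_error = 64.29 - 56.5752
var_error = 7.7148

7.7148


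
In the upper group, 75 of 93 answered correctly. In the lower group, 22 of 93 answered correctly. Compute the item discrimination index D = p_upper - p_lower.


p_upper = 75/93 = 0.8065
p_lower = 22/93 = 0.2366
D = 0.8065 - 0.2366 = 0.5699

0.5699


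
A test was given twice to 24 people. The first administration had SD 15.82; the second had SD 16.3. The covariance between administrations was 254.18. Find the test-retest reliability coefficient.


r = cov(X,Y) / (SD_X * SD_Y)
r = 254.18 / (15.82 * 16.3)
r = 254.18 / 257.866
r = 0.9857

0.9857


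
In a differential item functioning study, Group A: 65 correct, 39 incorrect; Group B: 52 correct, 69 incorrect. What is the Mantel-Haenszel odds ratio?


Odds_A = 65/39 = 1.6667
Odds_B = 52/69 = 0.7536
OR = Odds_A / Odds_B = 1.6667 / 0.7536
Exactly, OR = (65 * 69) / (39 * 52) = 4485 / 2028
OR = 2.2115

2.2115


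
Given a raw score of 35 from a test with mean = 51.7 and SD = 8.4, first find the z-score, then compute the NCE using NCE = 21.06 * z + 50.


z = (X - mean) / SD = (35 - 51.7) / 8.4
z = -16.7 / 8.4
z = -1.9881
NCE = NCE = 21.06z + 50
Carry z at full precision (z = -16.7 / 8.4) into the conversion:
NCE = 21.06 * (-16.7 / 8.4) + 50 = -351.702 / 8.4 + 50
NCE = -41.8693 + 50
NCE = 8.1307

8.1307


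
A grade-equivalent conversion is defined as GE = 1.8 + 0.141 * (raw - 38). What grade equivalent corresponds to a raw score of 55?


raw - median = 55 - 38 = 17
slope * diff = 0.141 * 17 = 2.397
GE = 1.8 + 2.397
GE = 4.197

4.197


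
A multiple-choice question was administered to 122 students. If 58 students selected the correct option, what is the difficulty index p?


Item difficulty p = number correct / total examinees
p = 58 / 122
p = 0.4754

0.4754


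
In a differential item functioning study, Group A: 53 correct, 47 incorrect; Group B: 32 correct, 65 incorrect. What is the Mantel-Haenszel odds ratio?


Odds_A = 53/47 = 1.1277
Odds_B = 32/65 = 0.4923
OR = Odds_A / Odds_B = 1.1277 / 0.4923
Exactly, OR = (53 * 65) / (47 * 32) = 3445 / 1504
OR = 2.2906

2.2906


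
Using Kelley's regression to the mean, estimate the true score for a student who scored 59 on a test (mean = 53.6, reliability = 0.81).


T_est = rxx * X + (1 - rxx) * mean
T_est = 0.81 * 59 + 0.19 * 53.6
T_est = 47.79 + 10.184
T_est = 57.974

57.974


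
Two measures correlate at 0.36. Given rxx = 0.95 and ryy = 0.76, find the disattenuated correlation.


r_corrected = rxy / sqrt(rxx * ryy)
= 0.36 / sqrt(0.95 * 0.76)
= 0.36 / sqrt(0.722)
= 0.36 / 0.849706
r_corrected = 0.4237

0.4237


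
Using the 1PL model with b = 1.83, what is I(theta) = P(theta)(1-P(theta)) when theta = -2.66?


P = 1/(1+exp(-(-2.66-1.83))) = 0.0111
I = P*(1-P) = 0.0111 * 0.9889
I = 0.011

0.011


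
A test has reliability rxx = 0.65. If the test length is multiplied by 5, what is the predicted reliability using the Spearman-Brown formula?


r_new = (n * rxx) / (1 + (n-1) * rxx)
r_new = (5 * 0.65) / (1 + 4 * 0.65)
r_new = 3.25 / 3.6
r_new = 0.9028

0.9028


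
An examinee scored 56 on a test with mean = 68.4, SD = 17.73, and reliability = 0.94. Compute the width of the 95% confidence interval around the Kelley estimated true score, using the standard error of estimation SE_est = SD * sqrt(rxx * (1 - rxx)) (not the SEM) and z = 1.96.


True score estimate = 0.94*56 + 0.06*68.4 = 56.744
SE_est = SD * sqrt(rxx * (1 - rxx)) = 17.73 * sqrt(0.94 * 0.06) = 17.73 * sqrt(0.0564) = 4.210642
CI = T_est +/- z * SE_est, so width = 2 * z * SE_est = 2 * 1.96 * 4.210642
Width = 16.5057

16.5057


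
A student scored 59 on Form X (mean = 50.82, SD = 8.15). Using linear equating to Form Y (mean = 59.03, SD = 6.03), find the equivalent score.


slope = SD_Y / SD_X = 6.03 / 8.15 ~ 0.7399
intercept = mean_Y - slope * mean_X = 59.03 - (6.03 / 8.15) * 50.82 ~ 21.4294
Y = slope * X + intercept. To avoid rounding drift from the rounded slope/intercept, evaluate the equivalent form Y = mean_Y + SD_Y * (X - mean_X) / SD_X at full precision:
Y = 59.03 + 6.03 * (59 - 50.82) / 8.15
Y = 59.03 + 6.03 * 8.18 / 8.15
Y = 59.03 + 49.3254 / 8.15
Y = 59.03 + 6.0522
Y = 65.0822

65.0822


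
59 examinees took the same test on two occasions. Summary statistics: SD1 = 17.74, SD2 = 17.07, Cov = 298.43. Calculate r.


r = cov(X,Y) / (SD_X * SD_Y)
r = 298.43 / (17.74 * 17.07)
r = 298.43 / 302.8218
r = 0.9855

0.9855


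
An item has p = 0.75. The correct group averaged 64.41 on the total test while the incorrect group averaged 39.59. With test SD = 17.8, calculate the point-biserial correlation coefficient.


q = 1 - p = 0.25
rpb = ((M1 - M0) / SD) * sqrt(p * q)
rpb = ((64.41 - 39.59) / 17.8) * sqrt(0.75 * 0.25)
rpb = 0.6038

0.6038


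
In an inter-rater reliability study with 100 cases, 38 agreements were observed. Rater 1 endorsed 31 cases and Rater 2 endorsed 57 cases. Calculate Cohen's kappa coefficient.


P_o = 38/100 = 0.38
P_e = (31*57 + 69*43) / 10000 = 0.4734
kappa = (P_o - P_e) / (1 - P_e)
kappa = (0.38 - 0.4734) / (1 - 0.4734)
kappa = -0.1774

-0.1774


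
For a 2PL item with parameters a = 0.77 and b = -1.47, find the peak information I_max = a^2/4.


For 2PL, max info at theta = b = -1.47
I_max = a^2 / 4 = 0.77^2 / 4
= 0.5929 / 4
I_max = 0.1482

0.1482


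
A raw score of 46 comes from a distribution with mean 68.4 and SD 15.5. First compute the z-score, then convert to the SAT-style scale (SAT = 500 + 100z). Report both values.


z = (X - mean) / SD = (46 - 68.4) / 15.5
z = -22.4 / 15.5
z = -1.4452
SAT-scale = SAT = 500 + 100z
Carry z at full precision (z = -22.4 / 15.5) into the conversion:
SAT-scale = 500 + 100 * (-22.4 / 15.5) = 500 + -2240 / 15.5
SAT-scale = 500 + -144.5161
SAT-scale = 355.4839

355.4839


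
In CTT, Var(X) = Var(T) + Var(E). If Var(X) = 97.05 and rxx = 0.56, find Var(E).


var_true = rxx * var_obs = 0.56 * 97.05 = 54.348
var_error = var_obs - var_true
var_error = 97.05 - 54.348
var_error = 42.702

42.702


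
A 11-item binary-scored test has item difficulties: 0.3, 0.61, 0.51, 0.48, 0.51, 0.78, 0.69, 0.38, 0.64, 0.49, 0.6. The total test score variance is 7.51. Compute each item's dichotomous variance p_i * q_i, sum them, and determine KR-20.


For each item, compute p_i * q_i:
  Item 1: 0.3 * 0.7 = 0.21
  Item 2: 0.61 * 0.39 = 0.2379
  Item 3: 0.51 * 0.49 = 0.2499
  Item 4: 0.48 * 0.52 = 0.2496
  Item 5: 0.51 * 0.49 = 0.2499
  Item 6: 0.78 * 0.22 = 0.1716
  Item 7: 0.69 * 0.31 = 0.2139
  Item 8: 0.38 * 0.62 = 0.2356
  Item 9: 0.64 * 0.36 = 0.2304
  Item 10: 0.49 * 0.51 = 0.2499
  Item 11: 0.6 * 0.4 = 0.24
Sum(p_i * q_i) = 0.21 + 0.2379 + 0.2499 + 0.2496 + 0.2499 + 0.1716 + 0.2139 + 0.2356 + 0.2304 + 0.2499 + 0.24 = 2.5387
KR-20 = (k/(k-1)) * (1 - Sum(p_i*q_i) / Var_total)
= (11/10) * (1 - 2.5387/7.51)
= 1.1 * 0.662
KR-20 = 0.7282

0.7282


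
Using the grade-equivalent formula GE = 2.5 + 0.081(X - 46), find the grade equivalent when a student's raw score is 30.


raw - median = 30 - 46 = -16
slope * diff = 0.081 * -16 = -1.296
GE = 2.5 + -1.296
GE = 1.204

1.204


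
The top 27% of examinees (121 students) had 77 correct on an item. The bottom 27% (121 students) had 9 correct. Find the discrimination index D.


p_upper = 77/121 = 0.6364
p_lower = 9/121 = 0.0744
D = 0.6364 - 0.0744 = 0.562

0.562


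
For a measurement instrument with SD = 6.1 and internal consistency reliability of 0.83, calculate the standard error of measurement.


SEM = SD * sqrt(1 - rxx)
SEM = 6.1 * sqrt(1 - 0.83)
SEM = 6.1 * sqrt(0.17) = 6.1 * 0.412311
SEM = 2.5151

2.5151


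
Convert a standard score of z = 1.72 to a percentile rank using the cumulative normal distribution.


CDF(z) = 0.5 * (1 + erf(z/sqrt(2)))
erf(1.2162) = 0.9146
CDF = 0.9573
Percentile rank = 0.9573 * 100 = 95.73

95.73


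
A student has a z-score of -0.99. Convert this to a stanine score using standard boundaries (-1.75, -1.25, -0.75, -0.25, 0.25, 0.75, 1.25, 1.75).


Stanine boundaries: [-1.75, -1.25, -0.75, -0.25, 0.25, 0.75, 1.25, 1.75]
z = -0.99
Check each boundary:
  z >= -1.75 -> could be stanine 2
  z >= -1.25 -> could be stanine 3
  z < -0.75
  z < -0.25
  z < 0.25
  z < 0.75
  z < 1.25
  z < 1.75
Highest qualifying boundary gives stanine = 3

3


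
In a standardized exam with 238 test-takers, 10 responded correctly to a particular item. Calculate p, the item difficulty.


Item difficulty p = number correct / total examinees
p = 10 / 238
p = 0.042

0.042


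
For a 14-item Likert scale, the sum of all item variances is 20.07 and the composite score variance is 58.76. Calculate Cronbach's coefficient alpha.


alpha = (k/(k-1)) * (1 - sum(si^2)/s_total^2)
= (14/13) * (1 - 20.07/58.76)
alpha = 0.7091

0.7091


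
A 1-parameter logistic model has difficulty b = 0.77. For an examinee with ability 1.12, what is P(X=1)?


theta - b = 1.12 - 0.77 = 0.35
exp(-(theta - b)) = exp(-0.35) = 0.7047
P = 1 / (1 + 0.7047)
P = 0.5866

0.5866


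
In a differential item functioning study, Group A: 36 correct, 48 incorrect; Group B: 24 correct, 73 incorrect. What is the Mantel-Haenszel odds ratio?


Odds_A = 36/48 = 0.75
Odds_B = 24/73 = 0.3288
OR = Odds_A / Odds_B = 0.75 / 0.3288
Exactly, OR = (36 * 73) / (48 * 24) = 2628 / 1152
OR = 2.2812

2.2812


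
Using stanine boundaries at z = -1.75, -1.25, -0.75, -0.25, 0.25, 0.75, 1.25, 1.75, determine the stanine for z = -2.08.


Stanine boundaries: [-1.75, -1.25, -0.75, -0.25, 0.25, 0.75, 1.25, 1.75]
z = -2.08
Check each boundary:
  z < -1.75
  z < -1.25
  z < -0.75
  z < -0.25
  z < 0.25
  z < 0.75
  z < 1.25
  z < 1.75
Highest qualifying boundary gives stanine = 1

1


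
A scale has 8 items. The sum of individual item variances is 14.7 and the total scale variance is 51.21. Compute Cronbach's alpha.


alpha = (k/(k-1)) * (1 - sum(si^2)/s_total^2)
= (8/7) * (1 - 14.7/51.21)
alpha = 0.8148

0.8148


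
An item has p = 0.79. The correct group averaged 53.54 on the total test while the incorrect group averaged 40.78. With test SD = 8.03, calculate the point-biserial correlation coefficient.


q = 1 - p = 0.21
rpb = ((M1 - M0) / SD) * sqrt(p * q)
rpb = ((53.54 - 40.78) / 8.03) * sqrt(0.79 * 0.21)
rpb = 0.6472

0.6472


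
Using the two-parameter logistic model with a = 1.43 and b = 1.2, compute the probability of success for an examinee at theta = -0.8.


a*(theta - b) = 1.43 * (-0.8 - 1.2) = -2.86
exp(--2.86) = 17.4615
P = 1 / (1 + 17.4615)
P = 0.0542

0.0542


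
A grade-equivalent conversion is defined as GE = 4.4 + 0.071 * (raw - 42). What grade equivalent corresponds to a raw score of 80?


raw - median = 80 - 42 = 38
slope * diff = 0.071 * 38 = 2.698
GE = 4.4 + 2.698
GE = 7.098

7.098


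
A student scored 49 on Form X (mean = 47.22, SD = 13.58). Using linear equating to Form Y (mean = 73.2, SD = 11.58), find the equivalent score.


slope = SD_Y / SD_X = 11.58 / 13.58 ~ 0.8527
intercept = mean_Y - slope * mean_X = 73.2 - (11.58 / 13.58) * 47.22 ~ 32.9343
Y = slope * X + intercept. To avoid rounding drift from the rounded slope/intercept, evaluate the equivalent form Y = mean_Y + SD_Y * (X - mean_X) / SD_X at full precision:
Y = 73.2 + 11.58 * (49 - 47.22) / 13.58
Y = 73.2 + 11.58 * 1.78 / 13.58
Y = 73.2 + 20.6124 / 13.58
Y = 73.2 + 1.5178
Y = 74.7178

74.7178


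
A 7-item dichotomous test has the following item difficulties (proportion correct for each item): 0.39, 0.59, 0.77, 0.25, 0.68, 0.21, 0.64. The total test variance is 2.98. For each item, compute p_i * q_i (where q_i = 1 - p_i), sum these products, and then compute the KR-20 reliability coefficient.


For each item, compute p_i * q_i:
  Item 1: 0.39 * 0.61 = 0.2379
  Item 2: 0.59 * 0.41 = 0.2419
  Item 3: 0.77 * 0.23 = 0.1771
  Item 4: 0.25 * 0.75 = 0.1875
  Item 5: 0.68 * 0.32 = 0.2176
  Item 6: 0.21 * 0.79 = 0.1659
  Item 7: 0.64 * 0.36 = 0.2304
Sum(p_i * q_i) = 0.2379 + 0.2419 + 0.1771 + 0.1875 + 0.2176 + 0.1659 + 0.2304 = 1.4583
KR-20 = (k/(k-1)) * (1 - Sum(p_i*q_i) / Var_total)
= (7/6) * (1 - 1.4583/2.98)
= 1.1667 * 0.5106
KR-20 = 0.5957

0.5957


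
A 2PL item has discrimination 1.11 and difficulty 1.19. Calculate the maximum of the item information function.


For 2PL, max info at theta = b = 1.19
I_max = a^2 / 4 = 1.11^2 / 4
= 1.2321 / 4
I_max = 0.308

0.308


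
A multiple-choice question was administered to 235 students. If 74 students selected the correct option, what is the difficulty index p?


Item difficulty p = number correct / total examinees
p = 74 / 235
p = 0.3149

0.3149


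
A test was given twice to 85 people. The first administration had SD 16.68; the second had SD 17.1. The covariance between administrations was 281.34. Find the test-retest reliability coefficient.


r = cov(X,Y) / (SD_X * SD_Y)
r = 281.34 / (16.68 * 17.1)
r = 281.34 / 285.228
r = 0.9864

0.9864


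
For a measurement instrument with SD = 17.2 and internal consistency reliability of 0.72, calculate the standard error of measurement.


SEM = SD * sqrt(1 - rxx)
SEM = 17.2 * sqrt(1 - 0.72)
SEM = 17.2 * sqrt(0.28) = 17.2 * 0.52915
SEM = 9.1014

9.1014


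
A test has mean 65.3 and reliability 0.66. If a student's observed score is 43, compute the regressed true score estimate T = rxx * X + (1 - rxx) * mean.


T_est = rxx * X + (1 - rxx) * mean
T_est = 0.66 * 43 + 0.34 * 65.3
T_est = 28.38 + 22.202
T_est = 50.582

50.582


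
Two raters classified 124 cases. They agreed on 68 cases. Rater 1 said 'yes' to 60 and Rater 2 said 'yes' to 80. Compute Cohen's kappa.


P_o = 68/124 = 0.548387
P_e = (60*80 + 64*44) / 15376 = 0.495317
kappa = (P_o - P_e) / (1 - P_e)
kappa = (0.548387 - 0.495317) / (1 - 0.495317)
kappa = 0.1052

0.1052


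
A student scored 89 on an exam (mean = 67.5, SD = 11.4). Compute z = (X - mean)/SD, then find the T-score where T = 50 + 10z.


z = (X - mean) / SD = (89 - 67.5) / 11.4
z = 21.5 / 11.4
z = 1.886
T-score = T = 50 + 10z
Carry z at full precision (z = 21.5 / 11.4) into the conversion:
T-score = 50 + 10 * (21.5 / 11.4) = 50 + 215 / 11.4
T-score = 50 + 18.8596
T-score = 68.8596

68.8596


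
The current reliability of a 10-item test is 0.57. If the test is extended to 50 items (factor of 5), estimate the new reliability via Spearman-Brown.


r_new = (n * rxx) / (1 + (n-1) * rxx)
r_new = (5 * 0.57) / (1 + 4 * 0.57)
r_new = 2.85 / 3.28
r_new = 0.8689

0.8689


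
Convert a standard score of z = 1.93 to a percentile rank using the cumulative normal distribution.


CDF(z) = 0.5 * (1 + erf(z/sqrt(2)))
erf(1.3647) = 0.9464
CDF = 0.9732
Percentile rank = 0.9732 * 100 = 97.32

97.32


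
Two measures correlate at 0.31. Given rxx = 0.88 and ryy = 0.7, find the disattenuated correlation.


r_corrected = rxy / sqrt(rxx * ryy)
= 0.31 / sqrt(0.88 * 0.7)
= 0.31 / sqrt(0.616)
= 0.31 / 0.784857
r_corrected = 0.395

0.395


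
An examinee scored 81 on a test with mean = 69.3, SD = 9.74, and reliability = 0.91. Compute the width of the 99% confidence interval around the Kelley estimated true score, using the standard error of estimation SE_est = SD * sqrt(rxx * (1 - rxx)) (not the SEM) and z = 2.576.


True score estimate = 0.91*81 + 0.09*69.3 = 79.947
SE_est = SD * sqrt(rxx * (1 - rxx)) = 9.74 * sqrt(0.91 * 0.09) = 9.74 * sqrt(0.0819) = 2.78741
CI = T_est +/- z * SE_est, so width = 2 * z * SE_est = 2 * 2.576 * 2.78741
Width = 14.3607

14.3607


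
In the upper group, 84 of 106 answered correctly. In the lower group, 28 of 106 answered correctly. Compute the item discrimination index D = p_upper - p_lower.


p_upper = 84/106 = 0.7925
p_lower = 28/106 = 0.2642
D = 0.7925 - 0.2642 = 0.5283

0.5283


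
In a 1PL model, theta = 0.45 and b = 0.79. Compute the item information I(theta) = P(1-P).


P = 1/(1+exp(-(0.45-0.79))) = 0.4158
I = P*(1-P) = 0.4158 * 0.5842
I = 0.2429

0.2429


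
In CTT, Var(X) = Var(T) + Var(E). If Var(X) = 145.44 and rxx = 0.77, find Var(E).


var_true = rxx * var_obs = 0.77 * 145.44 = 111.9888
var_error = var_obs - var_true
var_error = 145.44 - 111.9888
var_error = 33.4512

33.4512


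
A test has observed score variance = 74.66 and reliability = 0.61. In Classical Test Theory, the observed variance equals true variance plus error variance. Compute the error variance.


var_true = rxx * var_obs = 0.61 * 74.66 = 45.5426
var_error = var_obs - var_true
var_error = 74.66 - 45.5426
var_error = 29.1174

29.1174


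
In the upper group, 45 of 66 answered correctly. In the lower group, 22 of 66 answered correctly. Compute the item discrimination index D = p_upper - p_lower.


p_upper = 45/66 = 0.6818
p_lower = 22/66 = 0.3333
D = 0.6818 - 0.3333 = 0.3485

0.3485


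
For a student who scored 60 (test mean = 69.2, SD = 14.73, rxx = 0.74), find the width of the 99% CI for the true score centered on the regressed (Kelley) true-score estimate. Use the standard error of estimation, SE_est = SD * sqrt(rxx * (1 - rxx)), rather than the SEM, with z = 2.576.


True score estimate = 0.74*60 + 0.26*69.2 = 62.392
SE_est = SD * sqrt(rxx * (1 - rxx)) = 14.73 * sqrt(0.74 * 0.26) = 14.73 * sqrt(0.1924) = 6.461082
CI = T_est +/- z * SE_est, so width = 2 * z * SE_est = 2 * 2.576 * 6.461082
Width = 33.2875

33.2875


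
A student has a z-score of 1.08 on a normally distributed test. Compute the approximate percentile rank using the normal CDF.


CDF(z) = 0.5 * (1 + erf(z/sqrt(2)))
erf(0.7637) = 0.7199
CDF = 0.8599
Percentile rank = 0.8599 * 100 = 85.99

85.99


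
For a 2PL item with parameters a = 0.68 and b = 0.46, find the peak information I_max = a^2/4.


For 2PL, max info at theta = b = 0.46
I_max = a^2 / 4 = 0.68^2 / 4
= 0.4624 / 4
I_max = 0.1156

0.1156


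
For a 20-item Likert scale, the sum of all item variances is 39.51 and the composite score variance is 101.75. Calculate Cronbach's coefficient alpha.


alpha = (k/(k-1)) * (1 - sum(si^2)/s_total^2)
= (20/19) * (1 - 39.51/101.75)
alpha = 0.6439

0.6439


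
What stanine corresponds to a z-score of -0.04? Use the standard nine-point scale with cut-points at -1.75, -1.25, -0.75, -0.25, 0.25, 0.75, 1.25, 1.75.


Stanine boundaries: [-1.75, -1.25, -0.75, -0.25, 0.25, 0.75, 1.25, 1.75]
z = -0.04
Check each boundary:
  z >= -1.75 -> could be stanine 2
  z >= -1.25 -> could be stanine 3
  z >= -0.75 -> could be stanine 4
  z >= -0.25 -> could be stanine 5
  z < 0.25
  z < 0.75
  z < 1.25
  z < 1.75
Highest qualifying boundary gives stanine = 5

5


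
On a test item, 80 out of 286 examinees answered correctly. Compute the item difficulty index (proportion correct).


Item difficulty p = number correct / total examinees
p = 80 / 286
p = 0.2797

0.2797


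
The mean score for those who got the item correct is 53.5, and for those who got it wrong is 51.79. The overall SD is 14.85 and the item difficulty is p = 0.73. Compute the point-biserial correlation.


q = 1 - p = 0.27
rpb = ((M1 - M0) / SD) * sqrt(p * q)
rpb = ((53.5 - 51.79) / 14.85) * sqrt(0.73 * 0.27)
rpb = 0.0511

0.0511


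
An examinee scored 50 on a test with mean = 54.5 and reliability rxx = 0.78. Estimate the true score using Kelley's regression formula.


T_est = rxx * X + (1 - rxx) * mean
T_est = 0.78 * 50 + 0.22 * 54.5
T_est = 39.0 + 11.99
T_est = 50.99

50.99


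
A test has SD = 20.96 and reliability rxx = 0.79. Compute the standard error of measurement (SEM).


SEM = SD * sqrt(1 - rxx)
SEM = 20.96 * sqrt(1 - 0.79)
SEM = 20.96 * sqrt(0.21) = 20.96 * 0.458258
SEM = 9.6051

9.6051


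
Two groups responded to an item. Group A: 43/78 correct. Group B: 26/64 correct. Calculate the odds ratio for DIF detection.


Odds_A = 43/35 = 1.2286
Odds_B = 26/38 = 0.6842
OR = Odds_A / Odds_B = 1.2286 / 0.6842
Exactly, OR = (43 * 38) / (35 * 26) = 1634 / 910
OR = 1.7956

1.7956


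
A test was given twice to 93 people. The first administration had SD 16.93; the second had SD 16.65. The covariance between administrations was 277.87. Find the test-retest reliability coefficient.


r = cov(X,Y) / (SD_X * SD_Y)
r = 277.87 / (16.93 * 16.65)
r = 277.87 / 281.8845
r = 0.9858

0.9858


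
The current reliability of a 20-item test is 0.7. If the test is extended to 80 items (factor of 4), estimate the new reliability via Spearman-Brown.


r_new = (n * rxx) / (1 + (n-1) * rxx)
r_new = (4 * 0.7) / (1 + 3 * 0.7)
r_new = 2.8 / 3.1
r_new = 0.9032

0.9032


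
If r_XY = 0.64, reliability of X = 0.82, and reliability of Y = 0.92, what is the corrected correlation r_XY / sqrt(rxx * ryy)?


r_corrected = rxy / sqrt(rxx * ryy)
= 0.64 / sqrt(0.82 * 0.92)
= 0.64 / sqrt(0.7544)
= 0.64 / 0.868562
r_corrected = 0.7369

0.7369


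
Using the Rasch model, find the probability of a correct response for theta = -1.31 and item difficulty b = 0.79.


theta - b = -1.31 - 0.79 = -2.1
exp(-(theta - b)) = exp(2.1) = 8.1662
P = 1 / (1 + 8.1662)
P = 0.1091

0.1091


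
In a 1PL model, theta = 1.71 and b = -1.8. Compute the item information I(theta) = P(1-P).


P = 1/(1+exp(-(1.71--1.8))) = 0.971
I = P*(1-P) = 0.971 * 0.029
I = 0.0282

0.0282


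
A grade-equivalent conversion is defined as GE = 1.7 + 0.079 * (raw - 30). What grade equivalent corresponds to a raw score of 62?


raw - median = 62 - 30 = 32
slope * diff = 0.079 * 32 = 2.528
GE = 1.7 + 2.528
GE = 4.228

4.228


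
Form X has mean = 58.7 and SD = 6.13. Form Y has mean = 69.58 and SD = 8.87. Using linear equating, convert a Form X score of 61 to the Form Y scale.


slope = SD_Y / SD_X = 8.87 / 6.13 ~ 1.447
intercept = mean_Y - slope * mean_X = 69.58 - (8.87 / 6.13) * 58.7 ~ -15.3578
Y = slope * X + intercept. To avoid rounding drift from the rounded slope/intercept, evaluate the equivalent form Y = mean_Y + SD_Y * (X - mean_X) / SD_X at full precision:
Y = 69.58 + 8.87 * (61 - 58.7) / 6.13
Y = 69.58 + 8.87 * 2.3 / 6.13
Y = 69.58 + 20.401 / 6.13
Y = 69.58 + 3.3281
Y = 72.9081

72.9081


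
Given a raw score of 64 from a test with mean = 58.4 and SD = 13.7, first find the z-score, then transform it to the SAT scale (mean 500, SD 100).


z = (X - mean) / SD = (64 - 58.4) / 13.7
z = 5.6 / 13.7
z = 0.4088
SAT-scale = SAT = 500 + 100z
Carry z at full precision (z = 5.6 / 13.7) into the conversion:
SAT-scale = 500 + 100 * (5.6 / 13.7) = 500 + 560 / 13.7
SAT-scale = 500 + 40.8759
SAT-scale = 540.8759

540.8759


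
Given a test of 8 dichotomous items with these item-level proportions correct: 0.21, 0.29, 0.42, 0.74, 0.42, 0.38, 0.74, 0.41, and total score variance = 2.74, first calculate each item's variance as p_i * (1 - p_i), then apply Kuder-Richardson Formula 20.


For each item, compute p_i * q_i:
  Item 1: 0.21 * 0.79 = 0.1659
  Item 2: 0.29 * 0.71 = 0.2059
  Item 3: 0.42 * 0.58 = 0.2436
  Item 4: 0.74 * 0.26 = 0.1924
  Item 5: 0.42 * 0.58 = 0.2436
  Item 6: 0.38 * 0.62 = 0.2356
  Item 7: 0.74 * 0.26 = 0.1924
  Item 8: 0.41 * 0.59 = 0.2419
Sum(p_i * q_i) = 0.1659 + 0.2059 + 0.2436 + 0.1924 + 0.2436 + 0.2356 + 0.1924 + 0.2419 = 1.7213
KR-20 = (k/(k-1)) * (1 - Sum(p_i*q_i) / Var_total)
= (8/7) * (1 - 1.7213/2.74)
= 1.1429 * 0.3718
KR-20 = 0.4249

0.4249


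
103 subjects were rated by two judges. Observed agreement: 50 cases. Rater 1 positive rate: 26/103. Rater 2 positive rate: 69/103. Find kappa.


P_o = 50/103 = 0.485437
P_e = (26*69 + 77*34) / 10609 = 0.415873
kappa = (P_o - P_e) / (1 - P_e)
kappa = (0.485437 - 0.415873) / (1 - 0.415873)
kappa = 0.1191

0.1191


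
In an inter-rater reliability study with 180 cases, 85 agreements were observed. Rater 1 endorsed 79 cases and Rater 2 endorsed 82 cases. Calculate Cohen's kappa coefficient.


P_o = 85/180 = 0.472222
P_e = (79*82 + 101*98) / 32400 = 0.505432
kappa = (P_o - P_e) / (1 - P_e)
kappa = (0.472222 - 0.505432) / (1 - 0.505432)
kappa = -0.0671

-0.0671


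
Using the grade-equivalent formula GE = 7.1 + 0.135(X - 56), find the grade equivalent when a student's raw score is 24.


raw - median = 24 - 56 = -32
slope * diff = 0.135 * -32 = -4.32
GE = 7.1 + -4.32
GE = 2.78

2.78


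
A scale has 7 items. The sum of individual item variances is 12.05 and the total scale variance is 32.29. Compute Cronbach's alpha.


alpha = (k/(k-1)) * (1 - sum(si^2)/s_total^2)
= (7/6) * (1 - 12.05/32.29)
alpha = 0.7313

0.7313


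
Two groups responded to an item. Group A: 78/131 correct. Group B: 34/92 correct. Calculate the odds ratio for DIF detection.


Odds_A = 78/53 = 1.4717
Odds_B = 34/58 = 0.5862
OR = Odds_A / Odds_B = 1.4717 / 0.5862
Exactly, OR = (78 * 58) / (53 * 34) = 4524 / 1802
OR = 2.5105

2.5105


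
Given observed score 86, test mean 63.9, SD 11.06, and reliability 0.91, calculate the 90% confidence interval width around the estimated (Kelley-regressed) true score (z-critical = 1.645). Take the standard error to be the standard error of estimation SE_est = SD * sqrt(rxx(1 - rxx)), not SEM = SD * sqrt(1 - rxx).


True score estimate = 0.91*86 + 0.09*63.9 = 84.011
SE_est = SD * sqrt(rxx * (1 - rxx)) = 11.06 * sqrt(0.91 * 0.09) = 11.06 * sqrt(0.0819) = 3.16517
CI = T_est +/- z * SE_est, so width = 2 * z * SE_est = 2 * 1.645 * 3.16517
Width = 10.4134

10.4134


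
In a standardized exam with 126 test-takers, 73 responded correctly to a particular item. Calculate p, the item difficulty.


Item difficulty p = number correct / total examinees
p = 73 / 126
p = 0.5794

0.5794


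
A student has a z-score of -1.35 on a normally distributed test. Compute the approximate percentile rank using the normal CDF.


CDF(z) = 0.5 * (1 + erf(z/sqrt(2)))
erf(-0.9546) = -0.823
CDF = 0.0885
Percentile rank = 0.0885 * 100 = 8.85

8.85


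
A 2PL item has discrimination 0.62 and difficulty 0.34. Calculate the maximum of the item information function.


For 2PL, max info at theta = b = 0.34
I_max = a^2 / 4 = 0.62^2 / 4
= 0.3844 / 4
I_max = 0.0961

0.0961


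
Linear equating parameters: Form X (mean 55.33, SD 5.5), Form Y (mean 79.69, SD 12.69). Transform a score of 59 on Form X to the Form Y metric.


slope = SD_Y / SD_X = 12.69 / 5.5 ~ 2.3073
intercept = mean_Y - slope * mean_X = 79.69 - (12.69 / 5.5) * 55.33 ~ -47.9714
Y = slope * X + intercept. To avoid rounding drift from the rounded slope/intercept, evaluate the equivalent form Y = mean_Y + SD_Y * (X - mean_X) / SD_X at full precision:
Y = 79.69 + 12.69 * (59 - 55.33) / 5.5
Y = 79.69 + 12.69 * 3.67 / 5.5
Y = 79.69 + 46.5723 / 5.5
Y = 79.69 + 8.4677
Y = 88.1577

88.1577


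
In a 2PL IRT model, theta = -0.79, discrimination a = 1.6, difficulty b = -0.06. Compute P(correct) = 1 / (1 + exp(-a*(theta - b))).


a*(theta - b) = 1.6 * (-0.79 - -0.06) = -1.168
exp(--1.168) = 3.2156
P = 1 / (1 + 3.2156)
P = 0.2372

0.2372


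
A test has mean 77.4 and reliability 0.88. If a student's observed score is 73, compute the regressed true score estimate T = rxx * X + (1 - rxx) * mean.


T_est = rxx * X + (1 - rxx) * mean
T_est = 0.88 * 73 + 0.12 * 77.4
T_est = 64.24 + 9.288
T_est = 73.528

73.528


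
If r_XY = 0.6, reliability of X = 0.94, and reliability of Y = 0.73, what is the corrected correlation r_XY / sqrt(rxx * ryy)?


r_corrected = rxy / sqrt(rxx * ryy)
= 0.6 / sqrt(0.94 * 0.73)
= 0.6 / sqrt(0.6862)
= 0.6 / 0.828372
r_corrected = 0.7243

0.7243


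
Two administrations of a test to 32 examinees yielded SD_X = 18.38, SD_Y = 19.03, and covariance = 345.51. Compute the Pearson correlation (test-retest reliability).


r = cov(X,Y) / (SD_X * SD_Y)
r = 345.51 / (18.38 * 19.03)
r = 345.51 / 349.7714
r = 0.9878

0.9878


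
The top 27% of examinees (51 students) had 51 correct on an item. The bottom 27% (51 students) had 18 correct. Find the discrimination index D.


p_upper = 51/51 = 1.0
p_lower = 18/51 = 0.3529
D = 1.0 - 0.3529 = 0.6471

0.6471


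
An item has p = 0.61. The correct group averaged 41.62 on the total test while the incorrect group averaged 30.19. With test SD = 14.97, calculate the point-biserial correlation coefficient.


q = 1 - p = 0.39
rpb = ((M1 - M0) / SD) * sqrt(p * q)
rpb = ((41.62 - 30.19) / 14.97) * sqrt(0.61 * 0.39)
rpb = 0.3724

0.3724


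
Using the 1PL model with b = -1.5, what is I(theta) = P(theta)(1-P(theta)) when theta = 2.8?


P = 1/(1+exp(-(2.8--1.5))) = 0.9866
I = P*(1-P) = 0.9866 * 0.0134
I = 0.0132

0.0132


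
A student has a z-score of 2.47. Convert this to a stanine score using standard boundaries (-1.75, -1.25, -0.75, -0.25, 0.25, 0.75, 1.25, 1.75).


Stanine boundaries: [-1.75, -1.25, -0.75, -0.25, 0.25, 0.75, 1.25, 1.75]
z = 2.47
Check each boundary:
  z >= -1.75 -> could be stanine 2
  z >= -1.25 -> could be stanine 3
  z >= -0.75 -> could be stanine 4
  z >= -0.25 -> could be stanine 5
  z >= 0.25 -> could be stanine 6
  z >= 0.75 -> could be stanine 7
  z >= 1.25 -> could be stanine 8
  z >= 1.75 -> could be stanine 9
Highest qualifying boundary gives stanine = 9

9


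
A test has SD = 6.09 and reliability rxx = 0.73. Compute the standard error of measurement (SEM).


SEM = SD * sqrt(1 - rxx)
SEM = 6.09 * sqrt(1 - 0.73)
SEM = 6.09 * sqrt(0.27) = 6.09 * 0.519615
SEM = 3.1645

3.1645


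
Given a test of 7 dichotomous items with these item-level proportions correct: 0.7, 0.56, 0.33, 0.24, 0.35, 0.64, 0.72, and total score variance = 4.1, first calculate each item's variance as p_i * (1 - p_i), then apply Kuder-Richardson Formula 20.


For each item, compute p_i * q_i:
  Item 1: 0.7 * 0.3 = 0.21
  Item 2: 0.56 * 0.44 = 0.2464
  Item 3: 0.33 * 0.67 = 0.2211
  Item 4: 0.24 * 0.76 = 0.1824
  Item 5: 0.35 * 0.65 = 0.2275
  Item 6: 0.64 * 0.36 = 0.2304
  Item 7: 0.72 * 0.28 = 0.2016
Sum(p_i * q_i) = 0.21 + 0.2464 + 0.2211 + 0.1824 + 0.2275 + 0.2304 + 0.2016 = 1.5194
KR-20 = (k/(k-1)) * (1 - Sum(p_i*q_i) / Var_total)
= (7/6) * (1 - 1.5194/4.1)
= 1.1667 * 0.6294
KR-20 = 0.7343

0.7343


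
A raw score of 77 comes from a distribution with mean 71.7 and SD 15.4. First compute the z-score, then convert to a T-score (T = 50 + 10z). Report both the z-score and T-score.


z = (X - mean) / SD = (77 - 71.7) / 15.4
z = 5.3 / 15.4
z = 0.3442
T-score = T = 50 + 10z
Carry z at full precision (z = 5.3 / 15.4) into the conversion:
T-score = 50 + 10 * (5.3 / 15.4) = 50 + 53 / 15.4
T-score = 50 + 3.4416
T-score = 53.4416

53.4416


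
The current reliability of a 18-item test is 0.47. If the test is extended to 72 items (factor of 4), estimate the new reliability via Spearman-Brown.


r_new = (n * rxx) / (1 + (n-1) * rxx)
r_new = (4 * 0.47) / (1 + 3 * 0.47)
r_new = 1.88 / 2.41
r_new = 0.7801

0.7801


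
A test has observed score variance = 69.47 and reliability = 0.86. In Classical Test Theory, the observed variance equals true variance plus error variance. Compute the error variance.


var_true = rxx * var_obs = 0.86 * 69.47 = 59.7442
var_error = var_obs - var_true
var_error = 69.47 - 59.7442
var_error = 9.7258

9.7258


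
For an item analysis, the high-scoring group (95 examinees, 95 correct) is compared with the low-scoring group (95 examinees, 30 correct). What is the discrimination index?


p_upper = 95/95 = 1.0
p_lower = 30/95 = 0.3158
D = 1.0 - 0.3158 = 0.6842

0.6842


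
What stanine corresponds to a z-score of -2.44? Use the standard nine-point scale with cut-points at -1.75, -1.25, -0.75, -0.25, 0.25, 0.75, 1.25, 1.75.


Stanine boundaries: [-1.75, -1.25, -0.75, -0.25, 0.25, 0.75, 1.25, 1.75]
z = -2.44
Check each boundary:
  z < -1.75
  z < -1.25
  z < -0.75
  z < -0.25
  z < 0.25
  z < 0.75
  z < 1.25
  z < 1.75
Highest qualifying boundary gives stanine = 1

1


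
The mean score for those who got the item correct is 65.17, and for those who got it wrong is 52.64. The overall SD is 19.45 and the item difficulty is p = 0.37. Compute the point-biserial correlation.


q = 1 - p = 0.63
rpb = ((M1 - M0) / SD) * sqrt(p * q)
rpb = ((65.17 - 52.64) / 19.45) * sqrt(0.37 * 0.63)
rpb = 0.311

0.311


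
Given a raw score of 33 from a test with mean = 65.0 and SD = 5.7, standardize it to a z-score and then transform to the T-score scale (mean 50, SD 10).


z = (X - mean) / SD = (33 - 65.0) / 5.7
z = -32.0 / 5.7
z = -5.614
T-score = T = 50 + 10z
Carry z at full precision (z = -32.0 / 5.7) into the conversion:
T-score = 50 + 10 * (-32.0 / 5.7) = 50 + -320 / 5.7
T-score = 50 + -56.1404
T-score = -6.1404

-6.1404


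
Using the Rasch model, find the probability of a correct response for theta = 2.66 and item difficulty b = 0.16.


theta - b = 2.66 - 0.16 = 2.5
exp(-(theta - b)) = exp(-2.5) = 0.0821
P = 1 / (1 + 0.0821)
P = 0.9241

0.9241


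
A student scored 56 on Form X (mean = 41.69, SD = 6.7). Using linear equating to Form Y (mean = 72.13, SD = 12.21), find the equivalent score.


slope = SD_Y / SD_X = 12.21 / 6.7 ~ 1.8224
intercept = mean_Y - slope * mean_X = 72.13 - (12.21 / 6.7) * 41.69 ~ -3.8454
Y = slope * X + intercept. To avoid rounding drift from the rounded slope/intercept, evaluate the equivalent form Y = mean_Y + SD_Y * (X - mean_X) / SD_X at full precision:
Y = 72.13 + 12.21 * (56 - 41.69) / 6.7
Y = 72.13 + 12.21 * 14.31 / 6.7
Y = 72.13 + 174.7251 / 6.7
Y = 72.13 + 26.0784
Y = 98.2084

98.2084


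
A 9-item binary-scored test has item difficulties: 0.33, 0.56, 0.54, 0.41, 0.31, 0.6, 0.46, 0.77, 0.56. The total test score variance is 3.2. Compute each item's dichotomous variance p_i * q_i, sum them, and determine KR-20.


For each item, compute p_i * q_i:
  Item 1: 0.33 * 0.67 = 0.2211
  Item 2: 0.56 * 0.44 = 0.2464
  Item 3: 0.54 * 0.46 = 0.2484
  Item 4: 0.41 * 0.59 = 0.2419
  Item 5: 0.31 * 0.69 = 0.2139
  Item 6: 0.6 * 0.4 = 0.24
  Item 7: 0.46 * 0.54 = 0.2484
  Item 8: 0.77 * 0.23 = 0.1771
  Item 9: 0.56 * 0.44 = 0.2464
Sum(p_i * q_i) = 0.2211 + 0.2464 + 0.2484 + 0.2419 + 0.2139 + 0.24 + 0.2484 + 0.1771 + 0.2464 = 2.0836
KR-20 = (k/(k-1)) * (1 - Sum(p_i*q_i) / Var_total)
= (9/8) * (1 - 2.0836/3.2)
= 1.125 * 0.3489
KR-20 = 0.3925

0.3925
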